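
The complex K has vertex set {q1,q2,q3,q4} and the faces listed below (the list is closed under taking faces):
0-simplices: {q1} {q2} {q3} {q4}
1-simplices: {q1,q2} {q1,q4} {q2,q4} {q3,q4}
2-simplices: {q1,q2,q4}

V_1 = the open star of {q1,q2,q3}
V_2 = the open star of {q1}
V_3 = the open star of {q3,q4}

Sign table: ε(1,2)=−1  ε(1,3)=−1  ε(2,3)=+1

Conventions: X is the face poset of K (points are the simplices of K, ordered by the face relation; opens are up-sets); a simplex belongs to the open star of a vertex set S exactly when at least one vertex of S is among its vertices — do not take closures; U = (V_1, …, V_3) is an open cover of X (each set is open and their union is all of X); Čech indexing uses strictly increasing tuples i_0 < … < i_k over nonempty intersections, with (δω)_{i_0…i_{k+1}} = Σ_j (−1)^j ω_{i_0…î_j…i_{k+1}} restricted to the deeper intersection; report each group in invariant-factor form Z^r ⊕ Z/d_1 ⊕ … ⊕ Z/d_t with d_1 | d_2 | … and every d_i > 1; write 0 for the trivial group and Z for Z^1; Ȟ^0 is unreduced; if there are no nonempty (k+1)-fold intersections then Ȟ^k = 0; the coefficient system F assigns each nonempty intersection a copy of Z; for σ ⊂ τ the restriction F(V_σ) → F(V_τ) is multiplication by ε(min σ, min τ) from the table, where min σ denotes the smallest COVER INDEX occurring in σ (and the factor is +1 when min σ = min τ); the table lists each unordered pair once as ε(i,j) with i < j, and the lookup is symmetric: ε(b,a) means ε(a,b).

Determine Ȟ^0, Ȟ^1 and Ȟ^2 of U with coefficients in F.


Ȟ^0 = Z, Ȟ^1 = 0 and Ȟ^2 = 0

nonempty overlaps:
  V1={{q1},{q2},{q3},{q1,q2},{q1,q4},{q2,q4},{q3,q4},{q1,q2,q4}} V2={{q1},{q1,q2},{q1,q4},{q1,q2,q4}} V3={{q3},{q4},{q1,q4},{q2,q4},{q3,q4},{q1,q2,q4}}
  V12={{q1},{q1,q2},{q1,q4},{q1,q2,q4}} V13={{q3},{q1,q4},{q2,q4},{q3,q4},{q1,q2,q4}} V23={{q1,q4},{q1,q2,q4}}
  V123={{q1,q4},{q1,q2,q4}}
C dims 3,3,1; δ0: rk 2, SNF 1^2; δ1: rk 1, SNF 1^1
degree 0: 3−2−0 = 1 → Ȟ^0 ≅ Z
degree 1: 3−1−2 = 0 → Ȟ^1 ≅ 0
degree 2: 1−0−1 = 0 → Ȟ^2 ≅ 0


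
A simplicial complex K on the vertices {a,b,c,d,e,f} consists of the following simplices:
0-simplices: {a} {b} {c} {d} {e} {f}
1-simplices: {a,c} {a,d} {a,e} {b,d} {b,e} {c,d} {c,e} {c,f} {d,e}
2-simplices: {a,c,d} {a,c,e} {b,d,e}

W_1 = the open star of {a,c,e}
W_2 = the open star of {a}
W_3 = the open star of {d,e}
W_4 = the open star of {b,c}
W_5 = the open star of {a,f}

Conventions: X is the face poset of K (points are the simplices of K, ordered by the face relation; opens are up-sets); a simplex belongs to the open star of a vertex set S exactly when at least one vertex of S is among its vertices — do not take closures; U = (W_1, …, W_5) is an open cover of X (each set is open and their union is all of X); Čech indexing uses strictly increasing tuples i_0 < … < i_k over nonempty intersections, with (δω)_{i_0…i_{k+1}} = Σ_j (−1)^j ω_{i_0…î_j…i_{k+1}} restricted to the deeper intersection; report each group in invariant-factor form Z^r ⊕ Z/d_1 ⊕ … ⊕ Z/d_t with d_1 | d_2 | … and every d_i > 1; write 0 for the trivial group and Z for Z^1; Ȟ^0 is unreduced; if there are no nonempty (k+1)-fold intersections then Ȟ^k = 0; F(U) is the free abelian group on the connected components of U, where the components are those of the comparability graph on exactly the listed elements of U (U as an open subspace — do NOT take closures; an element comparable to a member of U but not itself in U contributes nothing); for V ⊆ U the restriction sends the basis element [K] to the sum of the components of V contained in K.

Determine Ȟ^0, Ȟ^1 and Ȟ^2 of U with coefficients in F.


Ȟ^0 ≅ Z, Ȟ^1 ≅ Z, Ȟ^2 ≅ 0

cover nerve:
  W1={{a},{c},{e},{a,c},{a,d},{a,e},{b,e},{c,d},{c,e},{c,f},{d,e},{a,c,d},{a,c,e},{b,d,e}} W2={{a},{a,c},{a,d},{a,e},{a,c,d},{a,c,e}} W3={{d},{e},{a,d},{a,e},{b,d},{b,e},{c,d},{c,e},{d,e},{a,c,d},{a,c,e},{b,d,e}} W4={{b},{c},{a,c},{b,d},{b,e},{c,d},{c,e},{c,f},{a,c,d},{a,c,e},{b,d,e}} W5={{a},{f},{a,c},{a,d},{a,e},{c,f},{a,c,d},{a,c,e}}
  W12={{a},{a,c},{a,d},{a,e},{a,c,d},{a,c,e}} W13={{e},{a,d},{a,e},{b,e},{c,d},{c,e},{d,e},{a,c,d},{a,c,e},{b,d,e}} W14={{c},{a,c},{b,e},{c,d},{c,e},{c,f},{a,c,d},{a,c,e},{b,d,e}} W15={{a},{a,c},{a,d},{a,e},{c,f},{a,c,d},{a,c,e}} W23={{a,d},{a,e},{a,c,d},{a,c,e}} W24={{a,c},{a,c,d},{a,c,e}} W25={{a},{a,c},{a,d},{a,e},{a,c,d},{a,c,e}} W34={{b,d},{b,e},{c,d},{c,e},{a,c,d},{a,c,e},{b,d,e}} W35={{a,d},{a,e},{a,c,d},{a,c,e}} W45={{a,c},{c,f},{a,c,d},{a,c,e}}
  W123={{a,d},{a,e},{a,c,d},{a,c,e}} W124={{a,c},{a,c,d},{a,c,e}} W125={{a},{a,c},{a,d},{a,e},{a,c,d},{a,c,e}} W134={{b,e},{c,d},{c,e},{a,c,d},{a,c,e},{b,d,e}} W135={{a,d},{a,e},{a,c,d},{a,c,e}} W145={{a,c},{c,f},{a,c,d},{a,c,e}} W234={{a,c,d},{a,c,e}} W235={{a,d},{a,e},{a,c,d},{a,c,e}} W245={{a,c},{a,c,d},{a,c,e}} W345={{a,c,d},{a,c,e}}
  W1234={{a,c,d},{a,c,e}} W1235={{a,d},{a,e},{a,c,d},{a,c,e}} W1245={{a,c},{a,c,d},{a,c,e}} W1345={{a,c,d},{a,c,e}} W2345={{a,c,d},{a,c,e}}
  W12345={{a,c,d},{a,c,e}}
components per intersection:
  W1: {{a},{c},{e},{a,c},{a,d},{a,e},{b,e},{c,d},{c,e},{c,f},{d,e},{a,c,d},{a,c,e},{b,d,e}}
  W2: {{a},{a,c},{a,d},{a,e},{a,c,d},{a,c,e}}
  W3: {{d},{e},{a,d},{a,e},{b,d},{b,e},{c,d},{c,e},{d,e},{a,c,d},{a,c,e},{b,d,e}}
  W4: {{b},{b,d},{b,e},{b,d,e}} {{c},{a,c},{c,d},{c,e},{c,f},{a,c,d},{a,c,e}}
  W5: {{a},{a,c},{a,d},{a,e},{a,c,d},{a,c,e}} {{f},{c,f}}
  W12: {{a},{a,c},{a,d},{a,e},{a,c,d},{a,c,e}}
  W13: {{e},{a,e},{b,e},{c,e},{d,e},{a,c,e},{b,d,e}} {{a,d},{c,d},{a,c,d}}
  W14: {{c},{a,c},{c,d},{c,e},{c,f},{a,c,d},{a,c,e}} {{b,e},{b,d,e}}
  W15: {{a},{a,c},{a,d},{a,e},{a,c,d},{a,c,e}} {{c,f}}
  W23: {{a,d},{a,c,d}} {{a,e},{a,c,e}}
  W24: {{a,c},{a,c,d},{a,c,e}}
  W25: {{a},{a,c},{a,d},{a,e},{a,c,d},{a,c,e}}
  W34: {{b,d},{b,e},{b,d,e}} {{c,d},{a,c,d}} {{c,e},{a,c,e}}
  W35: {{a,d},{a,c,d}} {{a,e},{a,c,e}}
  W45: {{a,c},{a,c,d},{a,c,e}} {{c,f}}
  W123: {{a,d},{a,c,d}} {{a,e},{a,c,e}}
  W124: {{a,c},{a,c,d},{a,c,e}}
  W125: {{a},{a,c},{a,d},{a,e},{a,c,d},{a,c,e}}
  W134: {{b,e},{b,d,e}} {{c,d},{a,c,d}} {{c,e},{a,c,e}}
  W135: {{a,d},{a,c,d}} {{a,e},{a,c,e}}
  W145: {{a,c},{a,c,d},{a,c,e}} {{c,f}}
  W234: {{a,c,d}} {{a,c,e}}
  W235: {{a,d},{a,c,d}} {{a,e},{a,c,e}}
  W245: {{a,c},{a,c,d},{a,c,e}}
  W345: {{a,c,d}} {{a,c,e}}
  W1234: {{a,c,d}} {{a,c,e}}
  W1235: {{a,d},{a,c,d}} {{a,e},{a,c,e}}
  W1245: {{a,c},{a,c,d},{a,c,e}}
  W1345: {{a,c,d}} {{a,c,e}}
  W2345: {{a,c,d}} {{a,c,e}}
  W12345: {{a,c,d}} {{a,c,e}}
C dims 7,18,18,9; δ0: rk 6, SNF 1^6; δ1: rk 11, SNF 1^11; δ2: rk 7, SNF 1^7
Ȟ^0: (7−6)−0=1 ⇒ Z
Ȟ^1: (18−11)−6=1 ⇒ Z
Ȟ^2: (18−7)−11=0 ⇒ 0


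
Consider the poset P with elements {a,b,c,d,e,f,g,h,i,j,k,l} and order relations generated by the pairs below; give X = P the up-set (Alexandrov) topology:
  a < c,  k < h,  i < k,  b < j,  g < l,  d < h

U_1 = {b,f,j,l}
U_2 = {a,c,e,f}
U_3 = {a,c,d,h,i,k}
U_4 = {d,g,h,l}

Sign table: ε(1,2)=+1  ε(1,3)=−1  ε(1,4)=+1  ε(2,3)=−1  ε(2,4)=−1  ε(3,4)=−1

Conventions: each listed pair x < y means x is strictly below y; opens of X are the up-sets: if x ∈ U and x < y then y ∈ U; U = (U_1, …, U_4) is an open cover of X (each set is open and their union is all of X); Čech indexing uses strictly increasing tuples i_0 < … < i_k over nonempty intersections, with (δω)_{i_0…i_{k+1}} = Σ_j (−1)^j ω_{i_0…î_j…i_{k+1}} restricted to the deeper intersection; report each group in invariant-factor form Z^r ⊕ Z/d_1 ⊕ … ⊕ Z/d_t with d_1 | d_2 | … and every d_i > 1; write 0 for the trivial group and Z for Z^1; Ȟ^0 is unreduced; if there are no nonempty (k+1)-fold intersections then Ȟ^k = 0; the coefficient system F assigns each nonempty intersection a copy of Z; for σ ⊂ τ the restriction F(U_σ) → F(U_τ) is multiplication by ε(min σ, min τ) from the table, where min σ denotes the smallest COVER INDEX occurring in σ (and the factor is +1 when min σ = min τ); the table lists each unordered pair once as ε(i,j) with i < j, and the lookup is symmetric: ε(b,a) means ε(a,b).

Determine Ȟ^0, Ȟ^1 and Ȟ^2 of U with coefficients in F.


nerve simplices:
  U12={f} U14={l} U23={a,c} U34={d,h}
C dims 4,4; δ0: rk 3, SNF 1^3
degree 0: 4−3−0 = 1 → Ȟ^0 ≅ Z
degree 1: 4−0−3 = 1 → Ȟ^1 ≅ Z
degree 2: 0−0−0 = 0 → Ȟ^2 ≅ 0

Ȟ^0(U;F) ≅ Z; Ȟ^1(U;F) ≅ Z; Ȟ^2(U;F) ≅ 0


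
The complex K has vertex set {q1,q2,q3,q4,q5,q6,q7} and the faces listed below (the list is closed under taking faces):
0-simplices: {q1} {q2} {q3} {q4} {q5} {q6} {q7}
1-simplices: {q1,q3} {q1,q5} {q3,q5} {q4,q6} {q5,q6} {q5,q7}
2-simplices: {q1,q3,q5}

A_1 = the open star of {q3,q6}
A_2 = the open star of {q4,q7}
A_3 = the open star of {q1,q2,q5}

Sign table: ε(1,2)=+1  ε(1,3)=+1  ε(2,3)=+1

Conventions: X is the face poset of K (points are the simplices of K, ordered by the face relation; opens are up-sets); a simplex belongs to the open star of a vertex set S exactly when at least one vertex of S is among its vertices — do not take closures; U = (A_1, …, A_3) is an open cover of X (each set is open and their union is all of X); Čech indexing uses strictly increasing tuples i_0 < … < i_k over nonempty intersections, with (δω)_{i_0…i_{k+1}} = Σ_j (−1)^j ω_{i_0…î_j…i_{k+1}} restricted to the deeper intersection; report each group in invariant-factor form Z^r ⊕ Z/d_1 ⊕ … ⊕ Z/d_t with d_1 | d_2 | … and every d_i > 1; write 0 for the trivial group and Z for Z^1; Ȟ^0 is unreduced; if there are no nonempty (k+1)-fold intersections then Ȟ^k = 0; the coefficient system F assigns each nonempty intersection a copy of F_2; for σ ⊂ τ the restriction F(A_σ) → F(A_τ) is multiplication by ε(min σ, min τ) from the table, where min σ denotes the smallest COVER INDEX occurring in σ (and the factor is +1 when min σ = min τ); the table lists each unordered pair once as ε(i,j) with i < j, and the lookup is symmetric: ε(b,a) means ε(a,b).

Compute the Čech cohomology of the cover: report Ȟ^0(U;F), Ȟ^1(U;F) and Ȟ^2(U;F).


Ȟ^0 = Z/2,  Ȟ^1 = Z/2,  Ȟ^2 = 0

nerve simplices:
  A1={{q3},{q6},{q1,q3},{q3,q5},{q4,q6},{q5,q6},{q1,q3,q5}} A2={{q4},{q7},{q4,q6},{q5,q7}} A3={{q1},{q2},{q5},{q1,q3},{q1,q5},{q3,q5},{q5,q6},{q5,q7},{q1,q3,q5}}
  A12={{q4,q6}} A13={{q1,q3},{q3,q5},{q5,q6},{q1,q3,q5}} A23={{q5,q7}}
C dims 3,3; δ0: rk_F2 2
degree 0: 3−2−0 = 1 → Ȟ^0 ≅ Z/2
degree 1: 3−0−2 = 1 → Ȟ^1 ≅ Z/2
degree 2: 0−0−0 = 0 → Ȟ^2 ≅ 0


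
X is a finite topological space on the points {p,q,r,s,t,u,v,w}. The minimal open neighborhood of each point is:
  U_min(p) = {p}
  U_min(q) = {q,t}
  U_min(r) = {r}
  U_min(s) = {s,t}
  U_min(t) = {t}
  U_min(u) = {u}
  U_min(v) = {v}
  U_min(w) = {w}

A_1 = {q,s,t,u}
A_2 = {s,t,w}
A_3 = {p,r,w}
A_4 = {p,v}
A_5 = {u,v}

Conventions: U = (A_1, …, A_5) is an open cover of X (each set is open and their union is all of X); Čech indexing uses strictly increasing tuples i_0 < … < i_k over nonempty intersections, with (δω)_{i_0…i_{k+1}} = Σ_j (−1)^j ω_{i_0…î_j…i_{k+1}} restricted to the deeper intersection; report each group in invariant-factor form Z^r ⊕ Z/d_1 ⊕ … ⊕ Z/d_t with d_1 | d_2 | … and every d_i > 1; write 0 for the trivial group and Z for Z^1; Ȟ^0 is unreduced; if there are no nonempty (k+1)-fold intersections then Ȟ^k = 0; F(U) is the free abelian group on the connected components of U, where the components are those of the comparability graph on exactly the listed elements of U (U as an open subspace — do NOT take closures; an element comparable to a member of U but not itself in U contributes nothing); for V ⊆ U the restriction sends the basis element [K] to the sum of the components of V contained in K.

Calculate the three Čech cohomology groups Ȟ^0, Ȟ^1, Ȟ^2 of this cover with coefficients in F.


Ȟ^0 = Z^6, Ȟ^1 = 0 and Ȟ^2 = 0

nonempty overlaps:
  A12={s,t} A15={u} A23={w} A34={p} A45={v}
components per intersection:
  A1: {q,s,t} {u}
  A2: {s,t} {w}
  A3: {p} {r} {w}
  A4: {p} {v}
  A5: {u} {v}
  A12: {s,t}
  A15: {u}
  A23: {w}
  A34: {p}
  A45: {v}
C dims 11,5; δ0: rk 5, SNF 1^5
degree 0: 11−5−0 = 6 → Ȟ^0 ≅ Z^6
degree 1: 5−0−5 = 0 → Ȟ^1 ≅ 0
degree 2: 0−0−0 = 0 → Ȟ^2 ≅ 0


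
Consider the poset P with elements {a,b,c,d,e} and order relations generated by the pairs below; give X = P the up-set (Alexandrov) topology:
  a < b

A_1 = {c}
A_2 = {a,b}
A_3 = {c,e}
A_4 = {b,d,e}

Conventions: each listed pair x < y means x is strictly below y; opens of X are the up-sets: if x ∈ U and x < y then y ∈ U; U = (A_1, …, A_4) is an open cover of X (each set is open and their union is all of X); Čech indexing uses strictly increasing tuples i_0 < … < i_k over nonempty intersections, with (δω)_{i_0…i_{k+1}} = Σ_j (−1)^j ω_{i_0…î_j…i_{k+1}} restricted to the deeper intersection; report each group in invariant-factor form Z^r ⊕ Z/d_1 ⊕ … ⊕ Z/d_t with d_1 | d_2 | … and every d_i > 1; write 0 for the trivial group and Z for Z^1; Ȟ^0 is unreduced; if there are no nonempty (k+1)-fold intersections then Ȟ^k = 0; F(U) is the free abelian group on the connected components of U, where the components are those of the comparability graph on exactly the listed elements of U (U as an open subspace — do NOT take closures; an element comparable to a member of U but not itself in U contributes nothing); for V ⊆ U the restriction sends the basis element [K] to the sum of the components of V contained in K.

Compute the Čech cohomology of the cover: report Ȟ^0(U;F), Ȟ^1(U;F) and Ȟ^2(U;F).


nonempty intersections:
  A13={c} A24={b} A34={e}
components per intersection:
  A1: {c}
  A2: {a,b}
  A3: {c} {e}
  A4: {b} {d} {e}
  A13: {c}
  A24: {b}
  A34: {e}
C dims 7,3; δ0: rk 3, SNF 1^3
Ȟ^0: (7−3)−0=4 ⇒ Z^4
Ȟ^1: (3−0)−3=0 ⇒ 0
Ȟ^2: (0−0)−0=0 ⇒ 0

Ȟ^0 ≅ Z^4, Ȟ^1 ≅ 0, Ȟ^2 ≅ 0


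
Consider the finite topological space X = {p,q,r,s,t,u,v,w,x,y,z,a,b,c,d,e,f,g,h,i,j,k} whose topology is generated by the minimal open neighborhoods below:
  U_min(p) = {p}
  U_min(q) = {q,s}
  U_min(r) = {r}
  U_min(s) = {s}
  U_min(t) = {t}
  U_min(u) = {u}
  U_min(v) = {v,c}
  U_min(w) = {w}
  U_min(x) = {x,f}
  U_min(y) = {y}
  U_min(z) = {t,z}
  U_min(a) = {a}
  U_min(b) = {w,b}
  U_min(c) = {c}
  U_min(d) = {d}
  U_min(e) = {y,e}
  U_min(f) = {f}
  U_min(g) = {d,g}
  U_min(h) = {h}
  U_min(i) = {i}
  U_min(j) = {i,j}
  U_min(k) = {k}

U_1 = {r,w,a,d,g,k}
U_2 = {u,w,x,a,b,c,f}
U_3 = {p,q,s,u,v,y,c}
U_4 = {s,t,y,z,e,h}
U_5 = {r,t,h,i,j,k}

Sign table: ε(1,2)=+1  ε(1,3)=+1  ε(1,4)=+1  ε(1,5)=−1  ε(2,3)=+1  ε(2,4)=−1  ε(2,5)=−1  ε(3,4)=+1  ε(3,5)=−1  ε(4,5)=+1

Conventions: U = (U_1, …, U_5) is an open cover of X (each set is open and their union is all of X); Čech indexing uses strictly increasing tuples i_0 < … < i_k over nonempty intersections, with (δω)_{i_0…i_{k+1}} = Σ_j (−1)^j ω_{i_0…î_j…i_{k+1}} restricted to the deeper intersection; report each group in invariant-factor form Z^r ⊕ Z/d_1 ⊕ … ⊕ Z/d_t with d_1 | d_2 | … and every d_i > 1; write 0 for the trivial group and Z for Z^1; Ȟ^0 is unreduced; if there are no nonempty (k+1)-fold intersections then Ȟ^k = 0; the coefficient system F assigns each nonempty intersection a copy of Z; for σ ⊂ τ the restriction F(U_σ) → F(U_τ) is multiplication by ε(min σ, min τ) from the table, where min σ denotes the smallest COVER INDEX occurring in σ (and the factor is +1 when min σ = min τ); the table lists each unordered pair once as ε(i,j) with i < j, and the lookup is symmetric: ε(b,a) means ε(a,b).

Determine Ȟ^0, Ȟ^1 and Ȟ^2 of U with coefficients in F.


nonempty intersections:
  U12={w,a} U15={r,k} U23={u,c} U34={s,y} U45={t,h}
C dims 5,5; δ0: rk 5, SNF 1^4·2
Ȟ^0: (5−5)−0=0 ⇒ 0
Ȟ^1: (5−0)−5=0 plus torsion [2] ⇒ Z/2
Ȟ^2: (0−0)−0=0 ⇒ 0

Ȟ^0 ≅ 0, Ȟ^1 ≅ Z/2, Ȟ^2 ≅ 0


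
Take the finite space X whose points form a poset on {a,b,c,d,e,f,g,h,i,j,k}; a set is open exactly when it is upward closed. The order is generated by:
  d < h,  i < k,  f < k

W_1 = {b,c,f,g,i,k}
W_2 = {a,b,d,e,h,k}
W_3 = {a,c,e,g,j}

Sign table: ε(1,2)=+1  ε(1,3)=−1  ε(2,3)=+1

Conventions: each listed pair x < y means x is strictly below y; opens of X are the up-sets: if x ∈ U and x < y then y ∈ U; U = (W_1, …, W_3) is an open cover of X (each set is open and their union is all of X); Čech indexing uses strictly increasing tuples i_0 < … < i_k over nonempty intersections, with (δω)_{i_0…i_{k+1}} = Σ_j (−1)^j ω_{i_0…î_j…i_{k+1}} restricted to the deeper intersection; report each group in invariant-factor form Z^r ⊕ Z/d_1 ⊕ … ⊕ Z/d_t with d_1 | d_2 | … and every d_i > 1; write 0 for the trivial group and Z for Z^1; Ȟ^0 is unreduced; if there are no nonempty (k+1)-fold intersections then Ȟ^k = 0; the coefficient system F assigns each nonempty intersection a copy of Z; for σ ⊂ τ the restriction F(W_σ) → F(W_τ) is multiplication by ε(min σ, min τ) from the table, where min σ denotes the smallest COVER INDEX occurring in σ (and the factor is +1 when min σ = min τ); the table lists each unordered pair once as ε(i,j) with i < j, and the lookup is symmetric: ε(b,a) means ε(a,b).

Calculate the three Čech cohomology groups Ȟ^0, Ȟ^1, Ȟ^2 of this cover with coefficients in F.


Ȟ^0 = 0; Ȟ^1 = Z/2; Ȟ^2 = 0

nonempty overlaps:
  W12={b,k} W13={c,g} W23={a,e}
C dims 3,3; δ0: rk 3, SNF 1^2·2
degree 0: 3−3−0 = 0 → Ȟ^0 ≅ 0
degree 1: 3−0−3 = 0 plus torsion [2] → Ȟ^1 ≅ Z/2
degree 2: 0−0−0 = 0 → Ȟ^2 ≅ 0


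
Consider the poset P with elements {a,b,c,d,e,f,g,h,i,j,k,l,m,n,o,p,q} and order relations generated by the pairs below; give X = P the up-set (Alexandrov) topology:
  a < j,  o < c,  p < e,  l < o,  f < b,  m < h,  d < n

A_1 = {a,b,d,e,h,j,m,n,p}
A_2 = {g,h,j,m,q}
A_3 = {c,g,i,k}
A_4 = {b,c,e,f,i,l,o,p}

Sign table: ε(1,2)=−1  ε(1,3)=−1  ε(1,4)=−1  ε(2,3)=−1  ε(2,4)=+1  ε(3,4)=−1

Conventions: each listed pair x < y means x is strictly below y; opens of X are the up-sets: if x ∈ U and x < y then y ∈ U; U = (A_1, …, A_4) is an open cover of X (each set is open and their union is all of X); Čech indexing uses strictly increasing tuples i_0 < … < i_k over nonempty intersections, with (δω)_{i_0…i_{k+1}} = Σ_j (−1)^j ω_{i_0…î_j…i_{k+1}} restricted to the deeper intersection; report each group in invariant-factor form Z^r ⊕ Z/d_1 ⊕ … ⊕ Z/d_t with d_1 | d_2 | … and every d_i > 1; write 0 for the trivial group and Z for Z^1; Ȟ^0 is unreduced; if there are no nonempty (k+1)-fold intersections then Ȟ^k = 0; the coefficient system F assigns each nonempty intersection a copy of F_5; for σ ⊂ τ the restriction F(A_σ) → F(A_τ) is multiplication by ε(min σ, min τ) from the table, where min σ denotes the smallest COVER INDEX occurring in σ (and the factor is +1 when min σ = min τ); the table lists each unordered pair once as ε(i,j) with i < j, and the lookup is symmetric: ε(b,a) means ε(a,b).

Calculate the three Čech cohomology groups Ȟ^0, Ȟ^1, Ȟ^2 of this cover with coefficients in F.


Ȟ^0 ≅ Z/5; Ȟ^1 ≅ Z/5; Ȟ^2 ≅ 0

nonempty overlaps:
  A12={h,j,m} A14={b,e,p} A23={g} A34={c,i}
C dims 4,4; δ0: rk_F5 3
degree 0: 4−3−0 = 1 → Ȟ^0 ≅ Z/5
degree 1: 4−0−3 = 1 → Ȟ^1 ≅ Z/5
degree 2: 0−0−0 = 0 → Ȟ^2 ≅ 0


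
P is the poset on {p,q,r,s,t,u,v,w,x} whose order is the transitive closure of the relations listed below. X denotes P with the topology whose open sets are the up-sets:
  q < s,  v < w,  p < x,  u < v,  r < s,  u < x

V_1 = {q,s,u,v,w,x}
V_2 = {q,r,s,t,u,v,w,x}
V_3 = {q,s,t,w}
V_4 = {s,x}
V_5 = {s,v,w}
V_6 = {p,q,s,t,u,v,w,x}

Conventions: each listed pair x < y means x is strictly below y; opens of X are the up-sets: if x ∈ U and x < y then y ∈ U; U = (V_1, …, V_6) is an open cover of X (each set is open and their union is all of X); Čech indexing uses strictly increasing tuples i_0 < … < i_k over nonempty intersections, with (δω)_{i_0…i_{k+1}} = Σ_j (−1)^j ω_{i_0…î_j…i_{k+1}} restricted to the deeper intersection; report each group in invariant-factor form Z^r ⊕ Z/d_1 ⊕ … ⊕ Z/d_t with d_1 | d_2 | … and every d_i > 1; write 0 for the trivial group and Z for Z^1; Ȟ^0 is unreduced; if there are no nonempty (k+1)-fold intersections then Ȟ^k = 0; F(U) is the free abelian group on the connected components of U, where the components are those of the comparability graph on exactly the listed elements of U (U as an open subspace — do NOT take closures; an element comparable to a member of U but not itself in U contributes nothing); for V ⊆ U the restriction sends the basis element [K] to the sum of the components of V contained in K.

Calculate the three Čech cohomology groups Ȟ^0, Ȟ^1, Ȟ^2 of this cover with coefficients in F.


nonempty overlaps:
  V12={q,s,u,v,w,x} V13={q,s,w} V14={s,x} V15={s,v,w} V16={q,s,u,v,w,x} V23={q,s,t,w} V24={s,x} V25={s,v,w} V26={q,s,t,u,v,w,x} V34={s} V35={s,w} V36={q,s,t,w} V45={s} V46={s,x} V56={s,v,w}
  V123={q,s,w} V124={s,x} V125={s,v,w} V126={q,s,u,v,w,x} V134={s} V135={s,w} V136={q,s,w} V145={s} V146={s,x} V156={s,v,w} V234={s} V235={s,w} V236={q,s,t,w} V245={s} V246={s,x} V256={s,v,w} V345={s} V346={s} V356={s,w} V456={s}
  V1234={s} V1235={s,w} V1236={q,s,w} V1245={s} V1246={s,x} V1256={s,v,w} V1345={s} V1346={s} V1356={s,w} V1456={s} V2345={s} V2346={s} V2356={s,w} V2456={s} V3456={s}
  V12345={s} V12346={s} V12356={s,w} V12456={s} V13456={s} V23456={s}
  V123456={s}
components per intersection:
  V1: {q,s} {u,v,w,x}
  V2: {q,r,s} {t} {u,v,w,x}
  V3: {q,s} {t} {w}
  V4: {s} {x}
  V5: {s} {v,w}
  V6: {p,u,v,w,x} {q,s} {t}
  V12: {q,s} {u,v,w,x}
  V13: {q,s} {w}
  V14: {s} {x}
  V15: {s} {v,w}
  V16: {q,s} {u,v,w,x}
  V23: {q,s} {t} {w}
  V24: {s} {x}
  V25: {s} {v,w}
  V26: {q,s} {t} {u,v,w,x}
  V34: {s}
  V35: {s} {w}
  V36: {q,s} {t} {w}
  V45: {s}
  V46: {s} {x}
  V56: {s} {v,w}
  V123: {q,s} {w}
  V124: {s} {x}
  V125: {s} {v,w}
  V126: {q,s} {u,v,w,x}
  V134: {s}
  V135: {s} {w}
  V136: {q,s} {w}
  V145: {s}
  V146: {s} {x}
  V156: {s} {v,w}
  V234: {s}
  V235: {s} {w}
  V236: {q,s} {t} {w}
  V245: {s}
  V246: {s} {x}
  V256: {s} {v,w}
  V345: {s}
  V346: {s}
  V356: {s} {w}
  V456: {s}
  V1234: {s}
  V1235: {s} {w}
  V1236: {q,s} {w}
  V1245: {s}
  V1246: {s} {x}
  V1256: {s} {v,w}
  V1345: {s}
  V1346: {s}
  V1356: {s} {w}
  V1456: {s}
  V2345: {s}
  V2346: {s}
  V2356: {s} {w}
  V2456: {s}
  V3456: {s}
  V12345: {s}
  V12346: {s}
  V12356: {s} {w}
  V12456: {s}
  V13456: {s}
  V23456: {s}
  V123456: {s}
C dims 15,31,34,21; δ0: rk 12, SNF 1^12; δ1: rk 19, SNF 1^19; δ2: rk 15, SNF 1^15
degree 0: 15−12−0 = 3 → Ȟ^0 ≅ Z^3
degree 1: 31−19−12 = 0 → Ȟ^1 ≅ 0
degree 2: 34−15−19 = 0 → Ȟ^2 ≅ 0

Ȟ^0 = Z^3,  Ȟ^1 = 0,  Ȟ^2 = 0


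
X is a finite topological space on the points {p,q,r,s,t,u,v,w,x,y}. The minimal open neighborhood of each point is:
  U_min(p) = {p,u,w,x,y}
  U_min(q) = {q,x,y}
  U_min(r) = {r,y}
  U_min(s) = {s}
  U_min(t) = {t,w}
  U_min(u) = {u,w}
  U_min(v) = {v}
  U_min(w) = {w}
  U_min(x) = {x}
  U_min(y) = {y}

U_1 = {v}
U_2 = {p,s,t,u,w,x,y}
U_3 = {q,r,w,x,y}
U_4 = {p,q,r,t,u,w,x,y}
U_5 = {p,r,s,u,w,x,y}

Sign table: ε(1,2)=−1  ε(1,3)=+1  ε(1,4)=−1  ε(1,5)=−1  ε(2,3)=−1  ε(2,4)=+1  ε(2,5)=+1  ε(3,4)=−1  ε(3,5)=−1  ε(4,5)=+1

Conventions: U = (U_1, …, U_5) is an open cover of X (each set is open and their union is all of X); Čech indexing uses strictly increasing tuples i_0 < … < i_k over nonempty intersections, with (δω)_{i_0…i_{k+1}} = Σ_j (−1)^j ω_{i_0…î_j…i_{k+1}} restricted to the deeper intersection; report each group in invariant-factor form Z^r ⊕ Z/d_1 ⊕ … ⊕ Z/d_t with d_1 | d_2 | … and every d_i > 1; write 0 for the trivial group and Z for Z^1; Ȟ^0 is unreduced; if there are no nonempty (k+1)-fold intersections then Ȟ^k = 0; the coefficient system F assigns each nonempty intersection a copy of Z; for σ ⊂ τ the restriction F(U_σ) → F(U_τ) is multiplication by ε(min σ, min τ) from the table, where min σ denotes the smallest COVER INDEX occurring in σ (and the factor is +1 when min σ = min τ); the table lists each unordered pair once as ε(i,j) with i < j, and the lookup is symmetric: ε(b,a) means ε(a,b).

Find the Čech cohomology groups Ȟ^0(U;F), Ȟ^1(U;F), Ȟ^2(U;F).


Ȟ^0(U;F) ≅ Z^2, Ȟ^1(U;F) ≅ 0 and Ȟ^2(U;F) ≅ 0

nerve simplices:
  U23={w,x,y} U24={p,t,u,w,x,y} U25={p,s,u,w,x,y} U34={q,r,w,x,y} U35={r,w,x,y} U45={p,r,u,w,x,y}
  U234={w,x,y} U235={w,x,y} U245={p,u,w,x,y} U345={r,w,x,y}
  U2345={w,x,y}
C dims 5,6,4,1; δ0: rk 3, SNF 1^3; δ1: rk 3, SNF 1^3; δ2: rk 1, SNF 1^1
degree 0: 5−3−0 = 2 → Ȟ^0 ≅ Z^2
degree 1: 6−3−3 = 0 → Ȟ^1 ≅ 0
degree 2: 4−1−3 = 0 → Ȟ^2 ≅ 0


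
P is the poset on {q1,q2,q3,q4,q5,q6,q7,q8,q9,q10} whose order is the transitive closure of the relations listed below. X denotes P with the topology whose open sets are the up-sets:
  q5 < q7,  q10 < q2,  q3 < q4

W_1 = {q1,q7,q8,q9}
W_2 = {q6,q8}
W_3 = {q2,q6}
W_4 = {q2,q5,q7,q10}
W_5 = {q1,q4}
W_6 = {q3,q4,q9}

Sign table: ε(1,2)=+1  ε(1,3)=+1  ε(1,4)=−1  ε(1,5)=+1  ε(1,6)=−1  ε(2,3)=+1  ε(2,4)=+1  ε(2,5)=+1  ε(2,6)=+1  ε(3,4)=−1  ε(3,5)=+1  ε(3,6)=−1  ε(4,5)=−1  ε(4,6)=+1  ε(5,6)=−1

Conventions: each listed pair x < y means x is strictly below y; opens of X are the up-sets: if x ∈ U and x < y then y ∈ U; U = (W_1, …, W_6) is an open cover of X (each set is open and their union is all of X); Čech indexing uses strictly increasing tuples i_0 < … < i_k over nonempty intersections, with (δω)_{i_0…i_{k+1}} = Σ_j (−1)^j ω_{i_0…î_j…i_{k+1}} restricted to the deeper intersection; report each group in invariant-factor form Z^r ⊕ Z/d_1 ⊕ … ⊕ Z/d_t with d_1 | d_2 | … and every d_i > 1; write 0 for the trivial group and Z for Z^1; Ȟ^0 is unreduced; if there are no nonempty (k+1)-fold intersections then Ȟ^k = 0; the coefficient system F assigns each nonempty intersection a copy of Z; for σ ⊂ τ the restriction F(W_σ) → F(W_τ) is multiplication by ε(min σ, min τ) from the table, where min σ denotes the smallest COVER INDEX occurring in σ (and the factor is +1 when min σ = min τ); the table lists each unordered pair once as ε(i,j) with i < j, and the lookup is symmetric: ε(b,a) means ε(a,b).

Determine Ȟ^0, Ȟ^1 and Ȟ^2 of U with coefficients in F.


Ȟ^0 ≅ Z, Ȟ^1 ≅ Z^2 and Ȟ^2 ≅ 0

cover nerve:
  W12={q8} W14={q7} W15={q1} W16={q9} W23={q6} W34={q2} W56={q4}
C dims 6,7; δ0: rk 5, SNF 1^5
Ȟ^0: (6−5)−0=1 ⇒ Z
Ȟ^1: (7−0)−5=2 ⇒ Z^2
Ȟ^2: (0−0)−0=0 ⇒ 0


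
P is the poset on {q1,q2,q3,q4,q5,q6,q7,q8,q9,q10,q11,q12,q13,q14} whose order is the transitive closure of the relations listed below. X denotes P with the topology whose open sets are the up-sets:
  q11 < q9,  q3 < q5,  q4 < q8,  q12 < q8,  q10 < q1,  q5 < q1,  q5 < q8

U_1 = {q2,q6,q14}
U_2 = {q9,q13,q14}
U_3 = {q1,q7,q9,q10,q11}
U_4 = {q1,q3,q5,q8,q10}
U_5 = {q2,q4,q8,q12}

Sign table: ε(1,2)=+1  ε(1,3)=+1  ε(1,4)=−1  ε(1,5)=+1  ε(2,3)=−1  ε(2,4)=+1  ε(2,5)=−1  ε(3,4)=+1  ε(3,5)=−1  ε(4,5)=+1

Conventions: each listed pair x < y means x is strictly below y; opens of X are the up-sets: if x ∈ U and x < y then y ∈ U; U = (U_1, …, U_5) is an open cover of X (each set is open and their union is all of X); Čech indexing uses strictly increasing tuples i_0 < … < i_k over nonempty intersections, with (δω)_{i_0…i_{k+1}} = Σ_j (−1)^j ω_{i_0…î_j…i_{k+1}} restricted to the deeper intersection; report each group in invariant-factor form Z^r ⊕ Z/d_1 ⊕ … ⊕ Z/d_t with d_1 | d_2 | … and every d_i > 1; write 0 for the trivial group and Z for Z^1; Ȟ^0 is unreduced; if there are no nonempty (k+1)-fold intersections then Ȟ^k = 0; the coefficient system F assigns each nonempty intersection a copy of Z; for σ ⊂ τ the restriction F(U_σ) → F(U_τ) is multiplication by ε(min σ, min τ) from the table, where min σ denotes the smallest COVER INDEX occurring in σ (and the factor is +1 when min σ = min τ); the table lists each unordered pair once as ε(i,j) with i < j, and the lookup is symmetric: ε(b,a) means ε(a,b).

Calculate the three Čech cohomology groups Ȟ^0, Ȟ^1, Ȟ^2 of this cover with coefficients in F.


intersection data:
  U12={q14} U15={q2} U23={q9} U34={q1,q10} U45={q8}
C dims 5,5; δ0: rk 5, SNF 1^4·2
Ȟ^0 = (5 − 5) − 0 = 0, so Ȟ^0 ≅ 0
Ȟ^1 = (5 − 0) − 5 = 0 plus torsion [2], so Ȟ^1 ≅ Z/2
Ȟ^2 = (0 − 0) − 0 = 0, so Ȟ^2 ≅ 0

Ȟ^0 = 0, Ȟ^1 = Z/2, Ȟ^2 = 0


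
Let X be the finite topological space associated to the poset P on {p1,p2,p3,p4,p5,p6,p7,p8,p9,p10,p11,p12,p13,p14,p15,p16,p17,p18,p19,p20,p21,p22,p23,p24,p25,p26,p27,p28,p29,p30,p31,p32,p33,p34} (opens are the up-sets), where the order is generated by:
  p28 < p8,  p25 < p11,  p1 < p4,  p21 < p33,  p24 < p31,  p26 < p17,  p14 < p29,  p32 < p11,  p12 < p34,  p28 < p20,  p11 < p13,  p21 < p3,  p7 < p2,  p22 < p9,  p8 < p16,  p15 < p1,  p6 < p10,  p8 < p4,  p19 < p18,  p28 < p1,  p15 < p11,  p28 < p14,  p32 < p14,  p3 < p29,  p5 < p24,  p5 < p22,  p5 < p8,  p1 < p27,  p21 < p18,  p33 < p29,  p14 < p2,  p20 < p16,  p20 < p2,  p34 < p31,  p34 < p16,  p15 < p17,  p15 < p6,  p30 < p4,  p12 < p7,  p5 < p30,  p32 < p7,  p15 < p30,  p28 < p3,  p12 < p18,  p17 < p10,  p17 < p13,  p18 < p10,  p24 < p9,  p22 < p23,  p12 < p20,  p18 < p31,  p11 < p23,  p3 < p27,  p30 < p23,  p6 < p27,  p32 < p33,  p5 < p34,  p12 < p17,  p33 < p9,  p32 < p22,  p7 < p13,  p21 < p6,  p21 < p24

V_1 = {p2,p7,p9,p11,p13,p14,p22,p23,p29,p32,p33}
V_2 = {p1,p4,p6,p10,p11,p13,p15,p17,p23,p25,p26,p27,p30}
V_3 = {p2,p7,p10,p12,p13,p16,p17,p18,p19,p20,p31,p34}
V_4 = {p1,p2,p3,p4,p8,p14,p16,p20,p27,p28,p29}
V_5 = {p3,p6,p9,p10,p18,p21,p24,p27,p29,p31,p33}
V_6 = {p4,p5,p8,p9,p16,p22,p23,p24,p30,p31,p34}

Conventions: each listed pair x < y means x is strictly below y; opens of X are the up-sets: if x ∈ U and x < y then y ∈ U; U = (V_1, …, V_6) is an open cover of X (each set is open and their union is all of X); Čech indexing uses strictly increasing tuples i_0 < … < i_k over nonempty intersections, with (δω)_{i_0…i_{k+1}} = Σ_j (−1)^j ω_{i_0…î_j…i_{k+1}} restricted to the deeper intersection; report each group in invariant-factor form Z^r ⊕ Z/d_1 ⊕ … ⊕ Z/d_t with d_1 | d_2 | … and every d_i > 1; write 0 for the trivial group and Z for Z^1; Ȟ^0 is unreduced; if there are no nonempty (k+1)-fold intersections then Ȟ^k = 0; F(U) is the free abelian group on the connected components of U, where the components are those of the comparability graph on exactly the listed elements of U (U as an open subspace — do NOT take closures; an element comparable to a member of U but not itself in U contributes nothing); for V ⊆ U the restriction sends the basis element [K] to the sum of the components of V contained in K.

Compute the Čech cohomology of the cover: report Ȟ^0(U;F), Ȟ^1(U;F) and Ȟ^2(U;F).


cover nerve:
  V12={p11,p13,p23} V13={p2,p7,p13} V14={p2,p14,p29} V15={p9,p29,p33} V16={p9,p22,p23} V23={p10,p13,p17} V24={p1,p4,p27} V25={p6,p10,p27} V26={p4,p23,p30} V34={p2,p16,p20} V35={p10,p18,p31} V36={p16,p31,p34} V45={p3,p27,p29} V46={p4,p8,p16} V56={p9,p24,p31}
  V123={p13} V126={p23} V134={p2} V145={p29} V156={p9} V235={p10} V245={p27} V246={p4} V346={p16} V356={p31}
components per intersection:
  V1: {p2,p7,p9,p11,p13,p14,p22,p23,p29,p32,p33}
  V2: {p1,p4,p6,p10,p11,p13,p15,p17,p23,p25,p26,p27,p30}
  V3: {p2,p7,p10,p12,p13,p16,p17,p18,p19,p20,p31,p34}
  V4: {p1,p2,p3,p4,p8,p14,p16,p20,p27,p28,p29}
  V5: {p3,p6,p9,p10,p18,p21,p24,p27,p29,p31,p33}
  V6: {p4,p5,p8,p9,p16,p22,p23,p24,p30,p31,p34}
  V12: {p11,p13,p23}
  V13: {p2,p7,p13}
  V14: {p2,p14,p29}
  V15: {p9,p29,p33}
  V16: {p9,p22,p23}
  V23: {p10,p13,p17}
  V24: {p1,p4,p27}
  V25: {p6,p10,p27}
  V26: {p4,p23,p30}
  V34: {p2,p16,p20}
  V35: {p10,p18,p31}
  V36: {p16,p31,p34}
  V45: {p3,p27,p29}
  V46: {p4,p8,p16}
  V56: {p9,p24,p31}
  V123: {p13}
  V126: {p23}
  V134: {p2}
  V145: {p29}
  V156: {p9}
  V235: {p10}
  V245: {p27}
  V246: {p4}
  V346: {p16}
  V356: {p31}
C dims 6,15,10; δ0: rk 5, SNF 1^5; δ1: rk 10, SNF 1^9·2
Ȟ^0: (6−5)−0=1 ⇒ Z
Ȟ^1: (15−10)−5=0 ⇒ 0
Ȟ^2: (10−0)−10=0 plus torsion [2] ⇒ Z/2

Ȟ^0 = Z; Ȟ^1 = 0; Ȟ^2 = Z/2


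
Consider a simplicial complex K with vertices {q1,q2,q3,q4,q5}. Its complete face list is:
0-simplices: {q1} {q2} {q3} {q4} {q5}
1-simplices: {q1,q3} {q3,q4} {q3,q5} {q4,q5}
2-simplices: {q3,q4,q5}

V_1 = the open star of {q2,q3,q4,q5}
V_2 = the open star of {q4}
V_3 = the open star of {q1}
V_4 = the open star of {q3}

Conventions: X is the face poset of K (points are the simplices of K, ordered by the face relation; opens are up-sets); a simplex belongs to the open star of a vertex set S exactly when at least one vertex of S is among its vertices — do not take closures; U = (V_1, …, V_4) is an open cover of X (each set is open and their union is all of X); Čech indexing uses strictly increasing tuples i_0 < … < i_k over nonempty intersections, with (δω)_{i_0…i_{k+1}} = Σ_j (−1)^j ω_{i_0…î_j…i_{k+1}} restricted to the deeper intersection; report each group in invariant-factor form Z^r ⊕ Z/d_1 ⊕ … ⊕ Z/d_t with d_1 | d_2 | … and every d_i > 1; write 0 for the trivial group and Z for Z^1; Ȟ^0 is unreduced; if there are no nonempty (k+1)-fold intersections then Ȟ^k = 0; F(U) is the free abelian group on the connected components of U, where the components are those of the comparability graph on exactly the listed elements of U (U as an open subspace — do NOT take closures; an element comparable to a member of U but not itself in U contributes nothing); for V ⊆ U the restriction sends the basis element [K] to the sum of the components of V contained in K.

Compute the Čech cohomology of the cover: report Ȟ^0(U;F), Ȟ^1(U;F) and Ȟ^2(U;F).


nonempty overlaps:
  V1={{q2},{q3},{q4},{q5},{q1,q3},{q3,q4},{q3,q5},{q4,q5},{q3,q4,q5}} V2={{q4},{q3,q4},{q4,q5},{q3,q4,q5}} V3={{q1},{q1,q3}} V4={{q3},{q1,q3},{q3,q4},{q3,q5},{q3,q4,q5}}
  V12={{q4},{q3,q4},{q4,q5},{q3,q4,q5}} V13={{q1,q3}} V14={{q3},{q1,q3},{q3,q4},{q3,q5},{q3,q4,q5}} V24={{q3,q4},{q3,q4,q5}} V34={{q1,q3}}
  V124={{q3,q4},{q3,q4,q5}} V134={{q1,q3}}
components per intersection:
  V1: {{q2}} {{q3},{q4},{q5},{q1,q3},{q3,q4},{q3,q5},{q4,q5},{q3,q4,q5}}
  V2: {{q4},{q3,q4},{q4,q5},{q3,q4,q5}}
  V3: {{q1},{q1,q3}}
  V4: {{q3},{q1,q3},{q3,q4},{q3,q5},{q3,q4,q5}}
  V12: {{q4},{q3,q4},{q4,q5},{q3,q4,q5}}
  V13: {{q1,q3}}
  V14: {{q3},{q1,q3},{q3,q4},{q3,q5},{q3,q4,q5}}
  V24: {{q3,q4},{q3,q4,q5}}
  V34: {{q1,q3}}
  V124: {{q3,q4},{q3,q4,q5}}
  V134: {{q1,q3}}
C dims 5,5,2; δ0: rk 3, SNF 1^3; δ1: rk 2, SNF 1^2
degree 0: 5−3−0 = 2 → Ȟ^0 ≅ Z^2
degree 1: 5−2−3 = 0 → Ȟ^1 ≅ 0
degree 2: 2−0−2 = 0 → Ȟ^2 ≅ 0

Ȟ^0 = Z^2,  Ȟ^1 = 0,  Ȟ^2 = 0


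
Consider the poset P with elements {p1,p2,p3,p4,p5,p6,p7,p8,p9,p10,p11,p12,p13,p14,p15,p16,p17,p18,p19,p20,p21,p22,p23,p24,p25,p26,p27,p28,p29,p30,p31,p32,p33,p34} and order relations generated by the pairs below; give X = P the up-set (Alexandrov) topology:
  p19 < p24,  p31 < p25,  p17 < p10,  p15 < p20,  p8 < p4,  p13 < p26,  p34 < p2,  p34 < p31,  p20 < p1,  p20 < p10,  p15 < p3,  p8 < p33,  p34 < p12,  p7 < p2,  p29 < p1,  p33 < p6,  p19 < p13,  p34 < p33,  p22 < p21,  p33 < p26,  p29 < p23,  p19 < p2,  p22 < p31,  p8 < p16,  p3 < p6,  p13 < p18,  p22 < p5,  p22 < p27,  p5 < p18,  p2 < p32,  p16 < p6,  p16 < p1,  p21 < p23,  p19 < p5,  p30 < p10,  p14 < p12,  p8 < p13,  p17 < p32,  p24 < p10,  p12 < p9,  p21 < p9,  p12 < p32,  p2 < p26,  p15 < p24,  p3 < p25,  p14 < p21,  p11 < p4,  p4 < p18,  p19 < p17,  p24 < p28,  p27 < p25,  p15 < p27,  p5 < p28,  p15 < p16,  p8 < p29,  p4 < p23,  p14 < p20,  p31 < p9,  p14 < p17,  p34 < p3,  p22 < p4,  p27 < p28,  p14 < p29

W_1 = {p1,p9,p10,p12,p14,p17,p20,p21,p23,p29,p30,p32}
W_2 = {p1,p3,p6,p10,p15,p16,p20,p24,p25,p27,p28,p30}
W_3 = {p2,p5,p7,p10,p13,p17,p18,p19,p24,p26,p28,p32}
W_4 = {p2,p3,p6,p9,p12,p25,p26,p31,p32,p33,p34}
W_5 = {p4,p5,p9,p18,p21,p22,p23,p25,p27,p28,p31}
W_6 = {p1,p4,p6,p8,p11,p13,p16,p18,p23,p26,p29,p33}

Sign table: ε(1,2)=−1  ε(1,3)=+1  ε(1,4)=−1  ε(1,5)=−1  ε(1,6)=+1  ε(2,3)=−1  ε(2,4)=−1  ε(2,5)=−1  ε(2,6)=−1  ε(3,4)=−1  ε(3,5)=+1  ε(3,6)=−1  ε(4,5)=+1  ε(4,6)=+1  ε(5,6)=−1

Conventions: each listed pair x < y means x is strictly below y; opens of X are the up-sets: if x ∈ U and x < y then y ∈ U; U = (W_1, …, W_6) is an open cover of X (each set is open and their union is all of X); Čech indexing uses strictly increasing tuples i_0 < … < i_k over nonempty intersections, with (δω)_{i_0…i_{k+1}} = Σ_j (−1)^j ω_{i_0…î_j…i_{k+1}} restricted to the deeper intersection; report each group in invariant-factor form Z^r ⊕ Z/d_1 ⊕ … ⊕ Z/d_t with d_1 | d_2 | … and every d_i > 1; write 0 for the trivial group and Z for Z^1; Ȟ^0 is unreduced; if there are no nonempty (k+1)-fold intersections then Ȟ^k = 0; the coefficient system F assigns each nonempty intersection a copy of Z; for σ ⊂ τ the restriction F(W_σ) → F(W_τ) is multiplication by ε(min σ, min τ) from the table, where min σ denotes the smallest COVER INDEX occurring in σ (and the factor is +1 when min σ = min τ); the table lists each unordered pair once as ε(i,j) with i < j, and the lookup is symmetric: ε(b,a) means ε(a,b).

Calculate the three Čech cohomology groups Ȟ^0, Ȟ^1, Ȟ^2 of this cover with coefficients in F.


cover nerve:
  W12={p1,p10,p20,p30} W13={p10,p17,p32} W14={p9,p12,p32} W15={p9,p21,p23} W16={p1,p23,p29} W23={p10,p24,p28} W24={p3,p6,p25} W25={p25,p27,p28} W26={p1,p6,p16} W34={p2,p26,p32} W35={p5,p18,p28} W36={p13,p18,p26} W45={p9,p25,p31} W46={p6,p26,p33} W56={p4,p18,p23}
  W123={p10} W126={p1} W134={p32} W145={p9} W156={p23} W235={p28} W245={p25} W246={p6} W346={p26} W356={p18}
C dims 6,15,10; δ0: rk 6, SNF 1^5·2; δ1: rk 9, SNF 1^9
Ȟ^0: (6−6)−0=0 ⇒ 0
Ȟ^1: (15−9)−6=0 plus torsion [2] ⇒ Z/2
Ȟ^2: (10−0)−9=1 ⇒ Z

Ȟ^0 = 0, Ȟ^1 = Z/2 and Ȟ^2 = Z


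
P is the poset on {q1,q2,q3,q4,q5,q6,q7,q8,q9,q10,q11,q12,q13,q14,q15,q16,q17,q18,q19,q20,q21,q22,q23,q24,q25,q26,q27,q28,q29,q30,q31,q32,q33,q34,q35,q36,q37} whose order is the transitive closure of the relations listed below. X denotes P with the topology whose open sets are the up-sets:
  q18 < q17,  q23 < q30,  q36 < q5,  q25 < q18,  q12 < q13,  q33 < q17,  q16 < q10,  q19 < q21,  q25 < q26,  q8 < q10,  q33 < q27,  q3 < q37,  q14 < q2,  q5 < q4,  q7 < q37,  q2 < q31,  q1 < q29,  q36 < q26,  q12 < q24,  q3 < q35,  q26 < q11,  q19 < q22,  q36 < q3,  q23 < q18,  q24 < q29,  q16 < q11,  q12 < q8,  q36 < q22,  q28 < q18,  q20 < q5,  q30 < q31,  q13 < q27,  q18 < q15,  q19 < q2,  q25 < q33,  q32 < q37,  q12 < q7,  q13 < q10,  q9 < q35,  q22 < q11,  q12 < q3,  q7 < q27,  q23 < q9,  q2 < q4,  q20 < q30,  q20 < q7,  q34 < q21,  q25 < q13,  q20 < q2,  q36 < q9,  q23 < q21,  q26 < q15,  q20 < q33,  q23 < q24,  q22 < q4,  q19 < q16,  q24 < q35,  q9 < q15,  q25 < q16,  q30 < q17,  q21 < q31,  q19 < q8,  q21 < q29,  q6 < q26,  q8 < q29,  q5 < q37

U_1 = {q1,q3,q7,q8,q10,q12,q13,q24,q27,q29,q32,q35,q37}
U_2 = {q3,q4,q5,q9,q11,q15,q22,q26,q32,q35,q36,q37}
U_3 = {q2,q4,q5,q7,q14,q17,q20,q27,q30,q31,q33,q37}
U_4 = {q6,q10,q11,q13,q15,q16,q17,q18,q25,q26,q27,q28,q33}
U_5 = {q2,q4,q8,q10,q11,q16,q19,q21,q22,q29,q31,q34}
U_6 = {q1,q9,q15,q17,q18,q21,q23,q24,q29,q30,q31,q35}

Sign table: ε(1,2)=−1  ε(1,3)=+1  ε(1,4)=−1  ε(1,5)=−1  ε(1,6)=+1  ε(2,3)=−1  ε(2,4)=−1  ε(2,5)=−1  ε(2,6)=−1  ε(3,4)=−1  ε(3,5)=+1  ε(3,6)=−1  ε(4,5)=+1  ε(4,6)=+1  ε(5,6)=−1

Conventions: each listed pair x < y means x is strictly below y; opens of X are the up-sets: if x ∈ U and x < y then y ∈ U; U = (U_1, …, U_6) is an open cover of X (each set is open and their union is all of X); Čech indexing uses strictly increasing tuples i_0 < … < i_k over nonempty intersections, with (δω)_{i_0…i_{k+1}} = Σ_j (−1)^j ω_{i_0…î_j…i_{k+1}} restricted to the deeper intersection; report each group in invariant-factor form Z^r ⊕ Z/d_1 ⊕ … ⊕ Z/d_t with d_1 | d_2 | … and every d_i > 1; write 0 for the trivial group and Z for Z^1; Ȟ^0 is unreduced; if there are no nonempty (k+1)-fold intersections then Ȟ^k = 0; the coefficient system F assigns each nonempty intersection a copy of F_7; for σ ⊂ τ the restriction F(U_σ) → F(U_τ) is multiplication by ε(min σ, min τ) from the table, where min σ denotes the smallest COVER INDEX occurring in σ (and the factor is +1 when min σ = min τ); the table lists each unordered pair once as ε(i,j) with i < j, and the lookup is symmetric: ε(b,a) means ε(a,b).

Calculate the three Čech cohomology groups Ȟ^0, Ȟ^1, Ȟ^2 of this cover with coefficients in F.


Ȟ^0 ≅ 0, Ȟ^1 ≅ 0, Ȟ^2 ≅ Z/7

nerve simplices:
  U12={q3,q32,q35,q37} U13={q7,q27,q37} U14={q10,q13,q27} U15={q8,q10,q29} U16={q1,q24,q29,q35} U23={q4,q5,q37} U24={q11,q15,q26} U25={q4,q11,q22} U26={q9,q15,q35} U34={q17,q27,q33} U35={q2,q4,q31} U36={q17,q30,q31} U45={q10,q11,q16} U46={q15,q17,q18} U56={q21,q29,q31}
  U123={q37} U126={q35} U134={q27} U145={q10} U156={q29} U235={q4} U245={q11} U246={q15} U346={q17} U356={q31}
C dims 6,15,10; δ0: rk_F7 6; δ1: rk_F7 9
degree 0: 6−6−0 = 0 → Ȟ^0 ≅ 0
degree 1: 15−9−6 = 0 → Ȟ^1 ≅ 0
degree 2: 10−0−9 = 1 → Ȟ^2 ≅ Z/7
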